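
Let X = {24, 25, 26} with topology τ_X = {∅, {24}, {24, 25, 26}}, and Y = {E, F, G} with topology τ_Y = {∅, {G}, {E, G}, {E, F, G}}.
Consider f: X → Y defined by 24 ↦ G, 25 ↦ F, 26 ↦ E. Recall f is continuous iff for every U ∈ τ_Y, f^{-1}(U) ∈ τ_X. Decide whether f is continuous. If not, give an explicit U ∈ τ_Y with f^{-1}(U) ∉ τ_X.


f is NOT continuous.

Compute f^{-1}(U) for each U ∈ τ_Y:
  U = ∅: f^{-1}(U) = ∅ ∈ τ_X ✓.
  U = {G}: f^{-1}(U) = {24} ∈ τ_X ✓.
  U = {E, G}: f^{-1}(U) = {24, 26} ∉ τ_X ✗.
  U = {E, F, G}: f^{-1}(U) = {24, 25, 26} ∈ τ_X ✓.
Found U = {E, G} with f^{-1}(U) = {24, 26} not in τ_X. Therefore f is NOT continuous.


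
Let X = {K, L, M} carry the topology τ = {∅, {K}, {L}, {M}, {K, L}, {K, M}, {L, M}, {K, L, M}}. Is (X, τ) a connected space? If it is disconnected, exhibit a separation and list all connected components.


(X, τ) is disconnected; components = [{K}, {L}, {M}].

Find clopen sets (U ∈ τ with X ∖ U ∈ τ):
  U = ∅, X ∖ U = {K, L, M} — both open, so U is clopen.
  U = {K}, X ∖ U = {L, M} — both open, so U is clopen.
  U = {L}, X ∖ U = {K, M} — both open, so U is clopen.
  U = {M}, X ∖ U = {K, L} — both open, so U is clopen.
  U = {K, L}, X ∖ U = {M} — both open, so U is clopen.
  U = {K, M}, X ∖ U = {L} — both open, so U is clopen.
  U = {L, M}, X ∖ U = {K} — both open, so U is clopen.
  U = {K, L, M}, X ∖ U = ∅ — both open, so U is clopen.
Nontrivial clopen(s) exist: e.g. {K, L}. So (X, τ) is disconnected.
Compute connected components by grouping points that agree on all clopens:
  component: {K}
  component: {L}
  component: {M}


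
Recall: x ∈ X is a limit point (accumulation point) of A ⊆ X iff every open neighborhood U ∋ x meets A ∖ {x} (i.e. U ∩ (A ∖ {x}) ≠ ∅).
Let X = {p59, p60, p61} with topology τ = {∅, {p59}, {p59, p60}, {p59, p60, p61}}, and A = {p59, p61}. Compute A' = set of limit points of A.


A' = {p60, p61}

For each x ∈ X, list the open sets U ∈ τ with x ∈ U, then check whether U ∩ (A ∖ {x}) ≠ ∅ for every such U.
  x = p59: open {p59} ∋ x has {p59} ∩ (A ∖ {p59}) = ∅, so x is NOT a limit point.
  x = p60: opens ∋ x are {p59, p60}, {p59, p60, p61}; each meets A ∖ {p60}, so x IS a limit point.
  x = p61: opens ∋ x are {p59, p60, p61}; each meets A ∖ {p61}, so x IS a limit point.
Collecting: A' = {p60, p61}.


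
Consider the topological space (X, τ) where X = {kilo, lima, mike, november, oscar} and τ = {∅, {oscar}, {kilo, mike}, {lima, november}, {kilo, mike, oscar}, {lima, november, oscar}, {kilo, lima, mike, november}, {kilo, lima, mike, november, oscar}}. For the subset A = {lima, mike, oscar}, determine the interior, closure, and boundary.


int(A) = {oscar}, cl(A) = {kilo, lima, mike, november, oscar}, ∂A = {kilo, lima, mike, november}.

Closed sets in (X, τ) are complements of opens:
  closed(X, τ) = {∅, {oscar}, {kilo, mike}, {lima, november}, {kilo, mike, oscar}, {lima, november, oscar}, {kilo, lima, mike, november}, {kilo, lima, mike, november, oscar}}.
int(A) = ⋃ {U ∈ τ : U ⊆ A}. Opens contained in A: ∅, {oscar}.
Taking the union of these: int(A) = {oscar}.
cl(A) = ⋂ {C closed : A ⊆ C}. Closed sets containing A: {kilo, lima, mike, november, oscar}.
Intersecting these: cl(A) = {kilo, lima, mike, november, oscar}.
∂A = cl(A) ∖ int(A) = {kilo, lima, mike, november, oscar} ∖ {oscar} = {kilo, lima, mike, november}.


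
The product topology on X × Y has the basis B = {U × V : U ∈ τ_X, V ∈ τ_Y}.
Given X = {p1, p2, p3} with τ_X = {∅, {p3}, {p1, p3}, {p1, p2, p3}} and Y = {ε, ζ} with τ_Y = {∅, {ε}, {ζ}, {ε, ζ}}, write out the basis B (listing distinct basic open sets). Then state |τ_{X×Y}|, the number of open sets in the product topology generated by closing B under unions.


Basis B = {∅ × ∅, {p3} × {ε}, {p3} × {ζ}, {p1, p3} × {ε}, {p1, p3} × {ζ}, {p3} × {ε, ζ}, {p1, p2, p3} × {ε}, {p1, p2, p3} × {ζ}, {p1, p3} × {ε, ζ}, {p1, p2, p3} × {ε, ζ}}; |τ_{X×Y}| = 16.

Enumerate products U × V with U ∈ τ_X, V ∈ τ_Y (deduplicated):
  ∅ × ∅ = {} (∅)
  {p3} × {ε} = {(p3,ε)}
  {p3} × {ζ} = {(p3,ζ)}
  {p1, p3} × {ε} = {(p1,ε), (p3,ε)}
  {p1, p3} × {ζ} = {(p1,ζ), (p3,ζ)}
  {p3} × {ε, ζ} = {(p3,ε), (p3,ζ)}
  {p1, p2, p3} × {ε} = {(p1,ε), (p2,ε), (p3,ε)}
  {p1, p2, p3} × {ζ} = {(p1,ζ), (p2,ζ), (p3,ζ)}
  {p1, p3} × {ε, ζ} = {(p1,ε), (p1,ζ), (p3,ε), (p3,ζ)}
  {p1, p2, p3} × {ε, ζ} = {(p1,ε), (p1,ζ), (p2,ε), (p2,ζ), (p3,ε), (p3,ζ)}
These 10 distinct sets form the basis B.
Close under arbitrary unions to get τ_{X×Y}; counting gives |τ_{X×Y}| = 16.


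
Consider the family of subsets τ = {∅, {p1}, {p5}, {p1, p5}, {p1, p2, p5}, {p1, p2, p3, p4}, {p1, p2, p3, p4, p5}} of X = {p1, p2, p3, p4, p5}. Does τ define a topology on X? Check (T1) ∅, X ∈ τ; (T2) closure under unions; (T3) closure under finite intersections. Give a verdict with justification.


τ is NOT a topology on X.

Axiom (T1): ∅ ∈ τ? Yes; X ∈ τ? Yes.
Axiom (T2/T3): check pairwise unions and intersections of members of τ.
Counterexample for (T3): {p1, p2, p5} ∩ {p1, p2, p3, p4} = {p1, p2} ∉ τ. Therefore τ is NOT a topology.


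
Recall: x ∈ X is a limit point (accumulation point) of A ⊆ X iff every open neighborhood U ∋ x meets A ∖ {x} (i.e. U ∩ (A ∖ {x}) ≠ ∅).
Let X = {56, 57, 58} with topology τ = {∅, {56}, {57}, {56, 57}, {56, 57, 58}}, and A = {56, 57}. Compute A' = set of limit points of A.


A' = {58}

For each x ∈ X, list the open sets U ∈ τ with x ∈ U, then check whether U ∩ (A ∖ {x}) ≠ ∅ for every such U.
  x = 56: open {56} ∋ x has {56} ∩ (A ∖ {56}) = ∅, so x is NOT a limit point.
  x = 57: open {57} ∋ x has {57} ∩ (A ∖ {57}) = ∅, so x is NOT a limit point.
  x = 58: opens ∋ x are {56, 57, 58}; each meets A ∖ {58}, so x IS a limit point.
Collecting: A' = {58}.


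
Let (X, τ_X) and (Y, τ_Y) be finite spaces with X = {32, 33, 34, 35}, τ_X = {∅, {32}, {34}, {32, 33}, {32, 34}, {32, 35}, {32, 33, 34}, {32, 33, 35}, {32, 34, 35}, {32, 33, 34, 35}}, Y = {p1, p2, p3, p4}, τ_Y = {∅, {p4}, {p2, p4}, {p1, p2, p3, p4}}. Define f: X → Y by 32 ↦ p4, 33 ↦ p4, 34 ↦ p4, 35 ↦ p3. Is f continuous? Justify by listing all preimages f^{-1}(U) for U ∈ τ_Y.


f IS continuous.

Compute f^{-1}(U) for each U ∈ τ_Y:
  U = ∅: f^{-1}(U) = ∅ ∈ τ_X ✓.
  U = {p4}: f^{-1}(U) = {32, 33, 34} ∈ τ_X ✓.
  U = {p2, p4}: f^{-1}(U) = {32, 33, 34} ∈ τ_X ✓.
  U = {p1, p2, p3, p4}: f^{-1}(U) = {32, 33, 34, 35} ∈ τ_X ✓.
Every preimage lies in τ_X, so f IS continuous.


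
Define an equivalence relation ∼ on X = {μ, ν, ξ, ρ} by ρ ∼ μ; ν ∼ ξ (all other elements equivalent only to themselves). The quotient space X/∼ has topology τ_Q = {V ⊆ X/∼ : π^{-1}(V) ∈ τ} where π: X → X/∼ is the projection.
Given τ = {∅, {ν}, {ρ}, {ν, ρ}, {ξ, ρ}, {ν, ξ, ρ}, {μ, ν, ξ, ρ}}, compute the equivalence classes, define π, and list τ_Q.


X/∼ = {[μ=ρ], [ν=ξ]}; |τ_Q| = 2.

Equivalence classes: [μ=ρ], [ν=ξ].
Quotient map π: X → X/∼ sends μ ↦ [μ=ρ], ν ↦ [ν=ξ], ξ ↦ [ν=ξ], ρ ↦ [μ=ρ].
For each subset V ⊆ X/∼, compute π^{-1}(V) ⊆ X and check whether π^{-1}(V) ∈ τ. V is open in τ_Q iff π^{-1}(V) ∈ τ.
  V = {}: π^{-1}(V) = ∅ ∈ τ ✓.
  V = {[μ=ρ]}: π^{-1}(V) = {μ, ρ} ∉ τ ✗.
  V = {[ν=ξ]}: π^{-1}(V) = {ν, ξ} ∉ τ ✗.
  V = {[μ=ρ], [ν=ξ]}: π^{-1}(V) = {μ, ν, ξ, ρ} ∈ τ ✓.
Open sets in the quotient: τ_Q = {{}, {[μ=ρ], [ν=ξ]}} (2 elements).


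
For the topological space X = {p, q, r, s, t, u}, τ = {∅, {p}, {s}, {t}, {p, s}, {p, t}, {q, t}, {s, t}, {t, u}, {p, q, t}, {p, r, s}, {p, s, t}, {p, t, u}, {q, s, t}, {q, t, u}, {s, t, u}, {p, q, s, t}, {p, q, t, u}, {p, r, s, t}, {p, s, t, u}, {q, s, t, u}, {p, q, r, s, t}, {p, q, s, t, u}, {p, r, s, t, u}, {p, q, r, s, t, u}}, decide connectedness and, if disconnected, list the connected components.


(X, τ) is disconnected; components = [{p, r, s}, {q, t, u}].

Find clopen sets (U ∈ τ with X ∖ U ∈ τ):
  U = ∅, X ∖ U = {p, q, r, s, t, u} — both open, so U is clopen.
  U = {p, r, s}, X ∖ U = {q, t, u} — both open, so U is clopen.
  U = {q, t, u}, X ∖ U = {p, r, s} — both open, so U is clopen.
  U = {p, q, r, s, t, u}, X ∖ U = ∅ — both open, so U is clopen.
Nontrivial clopen(s) exist: e.g. {q, t, u}. So (X, τ) is disconnected.
Compute connected components by grouping points that agree on all clopens:
  component: {p, r, s}
  component: {q, t, u}


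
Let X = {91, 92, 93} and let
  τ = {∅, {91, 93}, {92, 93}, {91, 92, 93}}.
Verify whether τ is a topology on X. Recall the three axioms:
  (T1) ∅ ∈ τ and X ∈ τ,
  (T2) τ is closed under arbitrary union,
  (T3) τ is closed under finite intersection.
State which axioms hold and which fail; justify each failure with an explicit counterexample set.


τ is NOT a topology on X.

Axiom (T1): ∅ ∈ τ? Yes; X ∈ τ? Yes.
Axiom (T2/T3): check pairwise unions and intersections of members of τ.
Counterexample for (T3): {91, 93} ∩ {92, 93} = {93} ∉ τ. Therefore τ is NOT a topology.


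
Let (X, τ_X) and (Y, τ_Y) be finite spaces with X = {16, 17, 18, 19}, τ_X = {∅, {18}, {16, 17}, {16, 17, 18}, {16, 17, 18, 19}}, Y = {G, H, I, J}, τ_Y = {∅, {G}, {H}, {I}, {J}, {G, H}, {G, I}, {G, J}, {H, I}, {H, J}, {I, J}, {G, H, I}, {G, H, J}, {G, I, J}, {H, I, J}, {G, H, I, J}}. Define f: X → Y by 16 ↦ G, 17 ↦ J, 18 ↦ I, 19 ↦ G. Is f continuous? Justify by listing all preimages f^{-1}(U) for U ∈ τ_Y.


f is NOT continuous.

Compute f^{-1}(U) for each U ∈ τ_Y:
  U = ∅: f^{-1}(U) = ∅ ∈ τ_X ✓.
  U = {G}: f^{-1}(U) = {16, 19} ∉ τ_X ✗.
  U = {H}: f^{-1}(U) = ∅ ∈ τ_X ✓.
  U = {I}: f^{-1}(U) = {18} ∈ τ_X ✓.
  U = {J}: f^{-1}(U) = {17} ∉ τ_X ✗.
  U = {G, H}: f^{-1}(U) = {16, 19} ∉ τ_X ✗.
  U = {G, I}: f^{-1}(U) = {16, 18, 19} ∉ τ_X ✗.
  U = {G, J}: f^{-1}(U) = {16, 17, 19} ∉ τ_X ✗.
  U = {H, I}: f^{-1}(U) = {18} ∈ τ_X ✓.
  U = {H, J}: f^{-1}(U) = {17} ∉ τ_X ✗.
  U = {I, J}: f^{-1}(U) = {17, 18} ∉ τ_X ✗.
  U = {G, H, I}: f^{-1}(U) = {16, 18, 19} ∉ τ_X ✗.
  U = {G, H, J}: f^{-1}(U) = {16, 17, 19} ∉ τ_X ✗.
  U = {G, I, J}: f^{-1}(U) = {16, 17, 18, 19} ∈ τ_X ✓.
  U = {H, I, J}: f^{-1}(U) = {17, 18} ∉ τ_X ✗.
  U = {G, H, I, J}: f^{-1}(U) = {16, 17, 18, 19} ∈ τ_X ✓.
Found U = {G} with f^{-1}(U) = {16, 19} not in τ_X. Therefore f is NOT continuous.


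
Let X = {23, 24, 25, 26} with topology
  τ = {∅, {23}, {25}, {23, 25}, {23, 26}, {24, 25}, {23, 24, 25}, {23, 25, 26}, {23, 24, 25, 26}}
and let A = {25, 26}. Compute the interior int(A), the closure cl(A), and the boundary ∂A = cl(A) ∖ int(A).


int(A) = {25}, cl(A) = {24, 25, 26}, ∂A = {24, 26}.

Closed sets in (X, τ) are complements of opens:
  closed(X, τ) = {∅, {24}, {26}, {23, 26}, {24, 25}, {24, 26}, {23, 24, 26}, {24, 25, 26}, {23, 24, 25, 26}}.
int(A) = ⋃ {U ∈ τ : U ⊆ A}. Opens contained in A: ∅, {25}.
Taking the union of these: int(A) = {25}.
cl(A) = ⋂ {C closed : A ⊆ C}. Closed sets containing A: {24, 25, 26}, {23, 24, 25, 26}.
Intersecting these: cl(A) = {24, 25, 26}.
∂A = cl(A) ∖ int(A) = {24, 25, 26} ∖ {25} = {24, 26}.


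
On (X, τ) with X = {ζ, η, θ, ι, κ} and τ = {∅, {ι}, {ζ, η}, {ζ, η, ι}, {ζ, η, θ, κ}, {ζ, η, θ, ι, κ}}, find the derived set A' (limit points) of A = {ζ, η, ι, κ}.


A' = {ζ, η, θ, κ}

For each x ∈ X, list the open sets U ∈ τ with x ∈ U, then check whether U ∩ (A ∖ {x}) ≠ ∅ for every such U.
  x = ζ: opens ∋ x are {ζ, η}, {ζ, η, ι}, {ζ, η, θ, κ}, {ζ, η, θ, ι, κ}; each meets A ∖ {ζ}, so x IS a limit point.
  x = η: opens ∋ x are {ζ, η}, {ζ, η, ι}, {ζ, η, θ, κ}, {ζ, η, θ, ι, κ}; each meets A ∖ {η}, so x IS a limit point.
  x = θ: opens ∋ x are {ζ, η, θ, κ}, {ζ, η, θ, ι, κ}; each meets A ∖ {θ}, so x IS a limit point.
  x = ι: open {ι} ∋ x has {ι} ∩ (A ∖ {ι}) = ∅, so x is NOT a limit point.
  x = κ: opens ∋ x are {ζ, η, θ, κ}, {ζ, η, θ, ι, κ}; each meets A ∖ {κ}, so x IS a limit point.
Collecting: A' = {ζ, η, θ, κ}.


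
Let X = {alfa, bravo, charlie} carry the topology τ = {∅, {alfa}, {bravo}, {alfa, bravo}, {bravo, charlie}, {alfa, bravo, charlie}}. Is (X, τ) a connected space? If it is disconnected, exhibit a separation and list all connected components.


(X, τ) is disconnected; components = [{alfa}, {bravo, charlie}].

Find clopen sets (U ∈ τ with X ∖ U ∈ τ):
  U = ∅, X ∖ U = {alfa, bravo, charlie} — both open, so U is clopen.
  U = {alfa}, X ∖ U = {bravo, charlie} — both open, so U is clopen.
  U = {bravo, charlie}, X ∖ U = {alfa} — both open, so U is clopen.
  U = {alfa, bravo, charlie}, X ∖ U = ∅ — both open, so U is clopen.
Nontrivial clopen(s) exist: e.g. {alfa}. So (X, τ) is disconnected.
Compute connected components by grouping points that agree on all clopens:
  component: {alfa}
  component: {bravo, charlie}


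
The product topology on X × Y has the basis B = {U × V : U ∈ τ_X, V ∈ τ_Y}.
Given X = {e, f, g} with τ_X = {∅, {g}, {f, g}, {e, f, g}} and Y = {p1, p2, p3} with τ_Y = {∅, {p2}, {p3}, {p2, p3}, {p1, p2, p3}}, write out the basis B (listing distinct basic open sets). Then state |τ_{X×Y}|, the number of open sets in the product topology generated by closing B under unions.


Basis B = {∅ × ∅, {g} × {p2}, {g} × {p3}, {f, g} × {p2}, {f, g} × {p3}, {g} × {p2, p3}, {e, f, g} × {p2}, {e, f, g} × {p3}, {g} × {p1, p2, p3}, {f, g} × {p2, p3}, {e, f, g} × {p2, p3}, {f, g} × {p1, p2, p3}, {e, f, g} × {p1, p2, p3}}; |τ_{X×Y}| = 30.

Enumerate products U × V with U ∈ τ_X, V ∈ τ_Y (deduplicated):
  ∅ × ∅ = {} (∅)
  {g} × {p2} = {(g,p2)}
  {g} × {p3} = {(g,p3)}
  {f, g} × {p2} = {(f,p2), (g,p2)}
  {f, g} × {p3} = {(f,p3), (g,p3)}
  {g} × {p2, p3} = {(g,p2), (g,p3)}
  {e, f, g} × {p2} = {(e,p2), (f,p2), (g,p2)}
  {e, f, g} × {p3} = {(e,p3), (f,p3), (g,p3)}
  {g} × {p1, p2, p3} = {(g,p1), (g,p2), (g,p3)}
  {f, g} × {p2, p3} = {(f,p2), (f,p3), (g,p2), (g,p3)}
  {e, f, g} × {p2, p3} = {(e,p2), (e,p3), (f,p2), (f,p3), (g,p2), (g,p3)}
  {f, g} × {p1, p2, p3} = {(f,p1), (f,p2), (f,p3), (g,p1), (g,p2), (g,p3)}
  {e, f, g} × {p1, p2, p3} = {(e,p1), (e,p2), (e,p3), (f,p1), (f,p2), (f,p3), (g,p1), (g,p2), (g,p3)}
These 13 distinct sets form the basis B.
Close under arbitrary unions to get τ_{X×Y}; counting gives |τ_{X×Y}| = 30.


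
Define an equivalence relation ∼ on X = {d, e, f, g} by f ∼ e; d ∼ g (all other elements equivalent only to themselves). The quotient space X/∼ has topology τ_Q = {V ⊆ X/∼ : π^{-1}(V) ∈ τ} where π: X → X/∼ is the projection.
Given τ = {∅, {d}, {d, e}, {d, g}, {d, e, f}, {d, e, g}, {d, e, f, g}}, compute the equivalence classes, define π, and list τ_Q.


X/∼ = {[d=g], [e=f]}; |τ_Q| = 3.

Equivalence classes: [d=g], [e=f].
Quotient map π: X → X/∼ sends d ↦ [d=g], e ↦ [e=f], f ↦ [e=f], g ↦ [d=g].
For each subset V ⊆ X/∼, compute π^{-1}(V) ⊆ X and check whether π^{-1}(V) ∈ τ. V is open in τ_Q iff π^{-1}(V) ∈ τ.
  V = {}: π^{-1}(V) = ∅ ∈ τ ✓.
  V = {[d=g]}: π^{-1}(V) = {d, g} ∈ τ ✓.
  V = {[e=f]}: π^{-1}(V) = {e, f} ∉ τ ✗.
  V = {[d=g], [e=f]}: π^{-1}(V) = {d, e, f, g} ∈ τ ✓.
Open sets in the quotient: τ_Q = {{}, {[d=g]}, {[d=g], [e=f]}} (3 elements).


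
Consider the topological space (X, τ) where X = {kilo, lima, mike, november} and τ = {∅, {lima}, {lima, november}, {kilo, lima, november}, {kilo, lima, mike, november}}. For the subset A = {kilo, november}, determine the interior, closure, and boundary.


int(A) = ∅, cl(A) = {kilo, mike, november}, ∂A = {kilo, mike, november}.

Closed sets in (X, τ) are complements of opens:
  closed(X, τ) = {∅, {mike}, {kilo, mike}, {kilo, mike, november}, {kilo, lima, mike, november}}.
int(A) = ⋃ {U ∈ τ : U ⊆ A}. Opens contained in A: ∅.
Taking the union of these: int(A) = ∅.
cl(A) = ⋂ {C closed : A ⊆ C}. Closed sets containing A: {kilo, mike, november}, {kilo, lima, mike, november}.
Intersecting these: cl(A) = {kilo, mike, november}.
∂A = cl(A) ∖ int(A) = {kilo, mike, november} ∖ ∅ = {kilo, mike, november}.


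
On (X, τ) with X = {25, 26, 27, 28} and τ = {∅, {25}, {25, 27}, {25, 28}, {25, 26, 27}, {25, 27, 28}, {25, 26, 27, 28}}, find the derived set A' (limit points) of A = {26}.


A' = ∅

For each x ∈ X, list the open sets U ∈ τ with x ∈ U, then check whether U ∩ (A ∖ {x}) ≠ ∅ for every such U.
  x = 25: open {25} ∋ x has {25} ∩ (A ∖ {25}) = ∅, so x is NOT a limit point.
  x = 26: open {25, 26, 27} ∋ x has {25, 26, 27} ∩ (A ∖ {26}) = ∅, so x is NOT a limit point.
  x = 27: open {25, 27} ∋ x has {25, 27} ∩ (A ∖ {27}) = ∅, so x is NOT a limit point.
  x = 28: open {25, 28} ∋ x has {25, 28} ∩ (A ∖ {28}) = ∅, so x is NOT a limit point.
Collecting: A' = ∅.


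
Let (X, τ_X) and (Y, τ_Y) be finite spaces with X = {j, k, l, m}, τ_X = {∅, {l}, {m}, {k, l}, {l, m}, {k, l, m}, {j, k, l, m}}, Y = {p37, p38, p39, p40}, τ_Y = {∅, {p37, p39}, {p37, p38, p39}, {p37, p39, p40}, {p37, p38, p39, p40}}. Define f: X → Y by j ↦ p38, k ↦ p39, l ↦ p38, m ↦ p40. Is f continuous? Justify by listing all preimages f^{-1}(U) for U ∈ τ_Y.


f is NOT continuous.

Compute f^{-1}(U) for each U ∈ τ_Y:
  U = ∅: f^{-1}(U) = ∅ ∈ τ_X ✓.
  U = {p37, p39}: f^{-1}(U) = {k} ∉ τ_X ✗.
  U = {p37, p38, p39}: f^{-1}(U) = {j, k, l} ∉ τ_X ✗.
  U = {p37, p39, p40}: f^{-1}(U) = {k, m} ∉ τ_X ✗.
  U = {p37, p38, p39, p40}: f^{-1}(U) = {j, k, l, m} ∈ τ_X ✓.
Found U = {p37, p39} with f^{-1}(U) = {k} not in τ_X. Therefore f is NOT continuous.


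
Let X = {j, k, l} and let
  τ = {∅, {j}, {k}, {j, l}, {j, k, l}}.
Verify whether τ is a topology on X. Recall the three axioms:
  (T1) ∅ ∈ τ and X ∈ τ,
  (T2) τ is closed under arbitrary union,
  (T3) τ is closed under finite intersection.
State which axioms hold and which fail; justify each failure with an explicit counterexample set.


τ is NOT a topology on X.

Axiom (T1): ∅ ∈ τ? Yes; X ∈ τ? Yes.
Axiom (T2/T3): check pairwise unions and intersections of members of τ.
Counterexample for (T2): {j} ∪ {k} = {j, k} ∉ τ. Therefore τ is NOT a topology.


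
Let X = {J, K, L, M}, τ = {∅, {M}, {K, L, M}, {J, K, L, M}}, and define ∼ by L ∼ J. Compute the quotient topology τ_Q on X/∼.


X/∼ = {[J=L], [K], [M]}; |τ_Q| = 3.

Equivalence classes: [J=L], [K], [M].
Quotient map π: X → X/∼ sends J ↦ [J=L], K ↦ [K], L ↦ [J=L], M ↦ [M].
For each subset V ⊆ X/∼, compute π^{-1}(V) ⊆ X and check whether π^{-1}(V) ∈ τ. V is open in τ_Q iff π^{-1}(V) ∈ τ.
  V = {}: π^{-1}(V) = ∅ ∈ τ ✓.
  V = {[J=L]}: π^{-1}(V) = {J, L} ∉ τ ✗.
  V = {[K]}: π^{-1}(V) = {K} ∉ τ ✗.
  V = {[J=L], [K]}: π^{-1}(V) = {J, K, L} ∉ τ ✗.
  V = {[M]}: π^{-1}(V) = {M} ∈ τ ✓.
  V = {[J=L], [M]}: π^{-1}(V) = {J, L, M} ∉ τ ✗.
  V = {[K], [M]}: π^{-1}(V) = {K, M} ∉ τ ✗.
  V = {[J=L], [K], [M]}: π^{-1}(V) = {J, K, L, M} ∈ τ ✓.
Open sets in the quotient: τ_Q = {{}, {[M]}, {[J=L], [K], [M]}} (3 elements).


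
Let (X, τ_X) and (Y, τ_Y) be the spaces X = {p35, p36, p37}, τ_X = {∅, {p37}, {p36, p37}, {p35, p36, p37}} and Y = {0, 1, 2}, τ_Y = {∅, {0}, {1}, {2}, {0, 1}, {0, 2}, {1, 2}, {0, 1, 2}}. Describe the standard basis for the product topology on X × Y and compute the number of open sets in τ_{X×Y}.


Basis B = {∅ × ∅, {p37} × {0}, {p37} × {1}, {p37} × {2}, {p36, p37} × {0}, {p36, p37} × {1}, {p36, p37} × {2}, {p37} × {0, 1}, {p37} × {0, 2}, {p37} × {1, 2}, {p35, p36, p37} × {0}, {p35, p36, p37} × {1}, {p35, p36, p37} × {2}, {p37} × {0, 1, 2}, {p36, p37} × {0, 1}, {p36, p37} × {0, 2}, {p36, p37} × {1, 2}, {p35, p36, p37} × {0, 1}, {p35, p36, p37} × {0, 2}, {p35, p36, p37} × {1, 2}, {p36, p37} × {0, 1, 2}, {p35, p36, p37} × {0, 1, 2}}; |τ_{X×Y}| = 64.

Enumerate products U × V with U ∈ τ_X, V ∈ τ_Y (deduplicated):
  ∅ × ∅ = {} (∅)
  {p37} × {0} = {(p37,0)}
  {p37} × {1} = {(p37,1)}
  {p37} × {2} = {(p37,2)}
  {p36, p37} × {0} = {(p36,0), (p37,0)}
  {p36, p37} × {1} = {(p36,1), (p37,1)}
  {p36, p37} × {2} = {(p36,2), (p37,2)}
  {p37} × {0, 1} = {(p37,0), (p37,1)}
  {p37} × {0, 2} = {(p37,0), (p37,2)}
  {p37} × {1, 2} = {(p37,1), (p37,2)}
  {p35, p36, p37} × {0} = {(p35,0), (p36,0), (p37,0)}
  {p35, p36, p37} × {1} = {(p35,1), (p36,1), (p37,1)}
  {p35, p36, p37} × {2} = {(p35,2), (p36,2), (p37,2)}
  {p37} × {0, 1, 2} = {(p37,0), (p37,1), (p37,2)}
  {p36, p37} × {0, 1} = {(p36,0), (p36,1), (p37,0), (p37,1)}
  {p36, p37} × {0, 2} = {(p36,0), (p36,2), (p37,0), (p37,2)}
  {p36, p37} × {1, 2} = {(p36,1), (p36,2), (p37,1), (p37,2)}
  {p35, p36, p37} × {0, 1} = {(p35,0), (p35,1), (p36,0), (p36,1), (p37,0), (p37,1)}
  {p35, p36, p37} × {0, 2} = {(p35,0), (p35,2), (p36,0), (p36,2), (p37,0), (p37,2)}
  {p35, p36, p37} × {1, 2} = {(p35,1), (p35,2), (p36,1), (p36,2), (p37,1), (p37,2)}
  {p36, p37} × {0, 1, 2} = {(p36,0), (p36,1), (p36,2), (p37,0), (p37,1), (p37,2)}
  {p35, p36, p37} × {0, 1, 2} = {(p35,0), (p35,1), (p35,2), (p36,0), (p36,1), (p36,2), (p37,0), (p37,1), (p37,2)}
These 22 distinct sets form the basis B.
Close under arbitrary unions to get τ_{X×Y}; counting gives |τ_{X×Y}| = 64.


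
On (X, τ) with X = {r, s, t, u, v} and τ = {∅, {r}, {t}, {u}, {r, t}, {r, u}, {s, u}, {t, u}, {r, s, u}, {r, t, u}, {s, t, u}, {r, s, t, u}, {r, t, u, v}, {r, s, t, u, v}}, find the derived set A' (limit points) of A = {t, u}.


A' = {s, v}

For each x ∈ X, list the open sets U ∈ τ with x ∈ U, then check whether U ∩ (A ∖ {x}) ≠ ∅ for every such U.
  x = r: open {r} ∋ x has {r} ∩ (A ∖ {r}) = ∅, so x is NOT a limit point.
  x = s: opens ∋ x are {s, u}, {r, s, u}, {s, t, u}, {r, s, t, u}, {r, s, t, u, v}; each meets A ∖ {s}, so x IS a limit point.
  x = t: open {t} ∋ x has {t} ∩ (A ∖ {t}) = ∅, so x is NOT a limit point.
  x = u: open {u} ∋ x has {u} ∩ (A ∖ {u}) = ∅, so x is NOT a limit point.
  x = v: opens ∋ x are {r, t, u, v}, {r, s, t, u, v}; each meets A ∖ {v}, so x IS a limit point.
Collecting: A' = {s, v}.


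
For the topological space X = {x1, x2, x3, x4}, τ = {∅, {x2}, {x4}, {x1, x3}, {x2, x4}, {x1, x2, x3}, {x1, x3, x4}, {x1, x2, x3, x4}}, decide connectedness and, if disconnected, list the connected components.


(X, τ) is disconnected; components = [{x2}, {x4}, {x1, x3}].

Find clopen sets (U ∈ τ with X ∖ U ∈ τ):
  U = ∅, X ∖ U = {x1, x2, x3, x4} — both open, so U is clopen.
  U = {x2}, X ∖ U = {x1, x3, x4} — both open, so U is clopen.
  U = {x4}, X ∖ U = {x1, x2, x3} — both open, so U is clopen.
  U = {x1, x3}, X ∖ U = {x2, x4} — both open, so U is clopen.
  U = {x2, x4}, X ∖ U = {x1, x3} — both open, so U is clopen.
  U = {x1, x2, x3}, X ∖ U = {x4} — both open, so U is clopen.
  U = {x1, x3, x4}, X ∖ U = {x2} — both open, so U is clopen.
  U = {x1, x2, x3, x4}, X ∖ U = ∅ — both open, so U is clopen.
Nontrivial clopen(s) exist: e.g. {x2}. So (X, τ) is disconnected.
Compute connected components by grouping points that agree on all clopens:
  component: {x2}
  component: {x4}
  component: {x1, x3}


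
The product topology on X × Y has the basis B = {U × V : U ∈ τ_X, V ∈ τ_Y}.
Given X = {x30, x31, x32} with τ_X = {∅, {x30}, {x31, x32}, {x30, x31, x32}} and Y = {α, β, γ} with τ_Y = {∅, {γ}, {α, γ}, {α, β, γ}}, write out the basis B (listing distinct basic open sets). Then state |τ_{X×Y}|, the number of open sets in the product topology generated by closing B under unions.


Basis B = {∅ × ∅, {x30} × {γ}, {x30} × {α, γ}, {x31, x32} × {γ}, {x30} × {α, β, γ}, {x30, x31, x32} × {γ}, {x31, x32} × {α, γ}, {x30, x31, x32} × {α, γ}, {x31, x32} × {α, β, γ}, {x30, x31, x32} × {α, β, γ}}; |τ_{X×Y}| = 16.

Enumerate products U × V with U ∈ τ_X, V ∈ τ_Y (deduplicated):
  ∅ × ∅ = {} (∅)
  {x30} × {γ} = {(x30,γ)}
  {x30} × {α, γ} = {(x30,α), (x30,γ)}
  {x31, x32} × {γ} = {(x31,γ), (x32,γ)}
  {x30} × {α, β, γ} = {(x30,α), (x30,β), (x30,γ)}
  {x30, x31, x32} × {γ} = {(x30,γ), (x31,γ), (x32,γ)}
  {x31, x32} × {α, γ} = {(x31,α), (x31,γ), (x32,α), (x32,γ)}
  {x30, x31, x32} × {α, γ} = {(x30,α), (x30,γ), (x31,α), (x31,γ), (x32,α), (x32,γ)}
  {x31, x32} × {α, β, γ} = {(x31,α), (x31,β), (x31,γ), (x32,α), (x32,β), (x32,γ)}
  {x30, x31, x32} × {α, β, γ} = {(x30,α), (x30,β), (x30,γ), (x31,α), (x31,β), (x31,γ), (x32,α), (x32,β), (x32,γ)}
These 10 distinct sets form the basis B.
Close under arbitrary unions to get τ_{X×Y}; counting gives |τ_{X×Y}| = 16.


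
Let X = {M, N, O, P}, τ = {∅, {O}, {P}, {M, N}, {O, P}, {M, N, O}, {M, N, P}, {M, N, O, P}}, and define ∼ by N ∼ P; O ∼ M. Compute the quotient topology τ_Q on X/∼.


X/∼ = {[M=O], [N=P]}; |τ_Q| = 2.

Equivalence classes: [M=O], [N=P].
Quotient map π: X → X/∼ sends M ↦ [M=O], N ↦ [N=P], O ↦ [M=O], P ↦ [N=P].
For each subset V ⊆ X/∼, compute π^{-1}(V) ⊆ X and check whether π^{-1}(V) ∈ τ. V is open in τ_Q iff π^{-1}(V) ∈ τ.
  V = {}: π^{-1}(V) = ∅ ∈ τ ✓.
  V = {[M=O]}: π^{-1}(V) = {M, O} ∉ τ ✗.
  V = {[N=P]}: π^{-1}(V) = {N, P} ∉ τ ✗.
  V = {[M=O], [N=P]}: π^{-1}(V) = {M, N, O, P} ∈ τ ✓.
Open sets in the quotient: τ_Q = {{}, {[M=O], [N=P]}} (2 elements).


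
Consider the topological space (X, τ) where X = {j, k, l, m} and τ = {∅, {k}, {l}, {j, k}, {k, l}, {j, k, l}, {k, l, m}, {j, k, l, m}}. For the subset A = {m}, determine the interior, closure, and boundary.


int(A) = ∅, cl(A) = {m}, ∂A = {m}.

Closed sets in (X, τ) are complements of opens:
  closed(X, τ) = {∅, {j}, {m}, {j, m}, {l, m}, {j, k, m}, {j, l, m}, {j, k, l, m}}.
int(A) = ⋃ {U ∈ τ : U ⊆ A}. Opens contained in A: ∅.
Taking the union of these: int(A) = ∅.
cl(A) = ⋂ {C closed : A ⊆ C}. Closed sets containing A: {m}, {j, m}, {l, m}, {j, k, m}, {j, l, m}, {j, k, l, m}.
Intersecting these: cl(A) = {m}.
∂A = cl(A) ∖ int(A) = {m} ∖ ∅ = {m}.


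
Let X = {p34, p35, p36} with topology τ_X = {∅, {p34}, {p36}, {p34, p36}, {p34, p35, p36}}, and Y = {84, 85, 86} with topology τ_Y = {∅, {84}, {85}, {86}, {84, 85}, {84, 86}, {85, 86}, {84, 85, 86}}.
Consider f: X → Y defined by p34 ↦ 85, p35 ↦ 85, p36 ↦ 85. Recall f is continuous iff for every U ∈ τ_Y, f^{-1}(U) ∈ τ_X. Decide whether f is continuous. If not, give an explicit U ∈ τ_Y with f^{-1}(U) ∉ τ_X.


f IS continuous.

Compute f^{-1}(U) for each U ∈ τ_Y:
  U = ∅: f^{-1}(U) = ∅ ∈ τ_X ✓.
  U = {84}: f^{-1}(U) = ∅ ∈ τ_X ✓.
  U = {85}: f^{-1}(U) = {p34, p35, p36} ∈ τ_X ✓.
  U = {86}: f^{-1}(U) = ∅ ∈ τ_X ✓.
  U = {84, 85}: f^{-1}(U) = {p34, p35, p36} ∈ τ_X ✓.
  U = {84, 86}: f^{-1}(U) = ∅ ∈ τ_X ✓.
  U = {85, 86}: f^{-1}(U) = {p34, p35, p36} ∈ τ_X ✓.
  U = {84, 85, 86}: f^{-1}(U) = {p34, p35, p36} ∈ τ_X ✓.
Every preimage lies in τ_X, so f IS continuous.


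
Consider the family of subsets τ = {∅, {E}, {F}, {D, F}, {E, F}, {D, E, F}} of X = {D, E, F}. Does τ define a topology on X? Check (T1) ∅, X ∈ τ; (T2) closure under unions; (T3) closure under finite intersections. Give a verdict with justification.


τ IS a topology on X.

Axiom (T1): ∅ ∈ τ? Yes; X ∈ τ? Yes.
Axiom (T2/T3): check pairwise unions and intersections of members of τ.
All pairwise intersections and unions checked — each lies in τ. Therefore τ satisfies (T1), (T2), (T3): it IS a topology on X.


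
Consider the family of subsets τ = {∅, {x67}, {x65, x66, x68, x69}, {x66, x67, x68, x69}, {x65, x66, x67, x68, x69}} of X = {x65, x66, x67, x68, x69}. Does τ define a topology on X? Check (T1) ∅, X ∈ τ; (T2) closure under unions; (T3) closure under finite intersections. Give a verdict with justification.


τ is NOT a topology on X.

Axiom (T1): ∅ ∈ τ? Yes; X ∈ τ? Yes.
Axiom (T2/T3): check pairwise unions and intersections of members of τ.
Counterexample for (T3): {x65, x66, x68, x69} ∩ {x66, x67, x68, x69} = {x66, x68, x69} ∉ τ. Therefore τ is NOT a topology.


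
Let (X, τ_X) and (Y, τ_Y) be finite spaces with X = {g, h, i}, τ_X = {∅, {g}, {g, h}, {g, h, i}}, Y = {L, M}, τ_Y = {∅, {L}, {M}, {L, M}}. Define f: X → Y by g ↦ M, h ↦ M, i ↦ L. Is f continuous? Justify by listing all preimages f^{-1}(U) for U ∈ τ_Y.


f is NOT continuous.

Compute f^{-1}(U) for each U ∈ τ_Y:
  U = ∅: f^{-1}(U) = ∅ ∈ τ_X ✓.
  U = {L}: f^{-1}(U) = {i} ∉ τ_X ✗.
  U = {M}: f^{-1}(U) = {g, h} ∈ τ_X ✓.
  U = {L, M}: f^{-1}(U) = {g, h, i} ∈ τ_X ✓.
Found U = {L} with f^{-1}(U) = {i} not in τ_X. Therefore f is NOT continuous.


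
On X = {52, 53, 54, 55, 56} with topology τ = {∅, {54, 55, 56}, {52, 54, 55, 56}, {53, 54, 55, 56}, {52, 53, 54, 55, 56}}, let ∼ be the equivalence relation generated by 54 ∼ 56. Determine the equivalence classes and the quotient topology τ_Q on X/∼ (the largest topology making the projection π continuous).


X/∼ = {[52], [53], [54=56], [55]}; |τ_Q| = 5.

Equivalence classes: [52], [53], [54=56], [55].
Quotient map π: X → X/∼ sends 52 ↦ [52], 53 ↦ [53], 54 ↦ [54=56], 55 ↦ [55], 56 ↦ [54=56].
For each subset V ⊆ X/∼, compute π^{-1}(V) ⊆ X and check whether π^{-1}(V) ∈ τ. V is open in τ_Q iff π^{-1}(V) ∈ τ.
  V = {}: π^{-1}(V) = ∅ ∈ τ ✓.
  V = {[52]}: π^{-1}(V) = {52} ∉ τ ✗.
  V = {[53]}: π^{-1}(V) = {53} ∉ τ ✗.
  V = {[52], [53]}: π^{-1}(V) = {52, 53} ∉ τ ✗.
  V = {[54=56]}: π^{-1}(V) = {54, 56} ∉ τ ✗.
  V = {[52], [54=56]}: π^{-1}(V) = {52, 54, 56} ∉ τ ✗.
  V = {[53], [54=56]}: π^{-1}(V) = {53, 54, 56} ∉ τ ✗.
  V = {[52], [53], [54=56]}: π^{-1}(V) = {52, 53, 54, 56} ∉ τ ✗.
  V = {[55]}: π^{-1}(V) = {55} ∉ τ ✗.
  V = {[52], [55]}: π^{-1}(V) = {52, 55} ∉ τ ✗.
  V = {[53], [55]}: π^{-1}(V) = {53, 55} ∉ τ ✗.
  V = {[52], [53], [55]}: π^{-1}(V) = {52, 53, 55} ∉ τ ✗.
  V = {[54=56], [55]}: π^{-1}(V) = {54, 55, 56} ∈ τ ✓.
  V = {[52], [54=56], [55]}: π^{-1}(V) = {52, 54, 55, 56} ∈ τ ✓.
  V = {[53], [54=56], [55]}: π^{-1}(V) = {53, 54, 55, 56} ∈ τ ✓.
  V = {[52], [53], [54=56], [55]}: π^{-1}(V) = {52, 53, 54, 55, 56} ∈ τ ✓.
Open sets in the quotient: τ_Q = {{}, {[54=56], [55]}, {[52], [54=56], [55]}, {[53], [54=56], [55]}, {[52], [53], [54=56], [55]}} (5 elements).


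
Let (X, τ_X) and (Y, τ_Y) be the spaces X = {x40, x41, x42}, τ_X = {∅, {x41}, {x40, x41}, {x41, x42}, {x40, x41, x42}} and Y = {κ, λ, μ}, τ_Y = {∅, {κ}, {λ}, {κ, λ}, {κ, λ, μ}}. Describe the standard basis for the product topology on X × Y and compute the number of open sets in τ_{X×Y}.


Basis B = {∅ × ∅, {x41} × {κ}, {x41} × {λ}, {x40, x41} × {κ}, {x40, x41} × {λ}, {x41} × {κ, λ}, {x41, x42} × {κ}, {x41, x42} × {λ}, {x40, x41, x42} × {κ}, {x40, x41, x42} × {λ}, {x41} × {κ, λ, μ}, {x40, x41} × {κ, λ}, {x41, x42} × {κ, λ}, {x40, x41} × {κ, λ, μ}, {x40, x41, x42} × {κ, λ}, {x41, x42} × {κ, λ, μ}, {x40, x41, x42} × {κ, λ, μ}}; |τ_{X×Y}| = 50.

Enumerate products U × V with U ∈ τ_X, V ∈ τ_Y (deduplicated):
  ∅ × ∅ = {} (∅)
  {x41} × {κ} = {(x41,κ)}
  {x41} × {λ} = {(x41,λ)}
  {x40, x41} × {κ} = {(x40,κ), (x41,κ)}
  {x40, x41} × {λ} = {(x40,λ), (x41,λ)}
  {x41} × {κ, λ} = {(x41,κ), (x41,λ)}
  {x41, x42} × {κ} = {(x41,κ), (x42,κ)}
  {x41, x42} × {λ} = {(x41,λ), (x42,λ)}
  {x40, x41, x42} × {κ} = {(x40,κ), (x41,κ), (x42,κ)}
  {x40, x41, x42} × {λ} = {(x40,λ), (x41,λ), (x42,λ)}
  {x41} × {κ, λ, μ} = {(x41,κ), (x41,λ), (x41,μ)}
  {x40, x41} × {κ, λ} = {(x40,κ), (x40,λ), (x41,κ), (x41,λ)}
  {x41, x42} × {κ, λ} = {(x41,κ), (x41,λ), (x42,κ), (x42,λ)}
  {x40, x41} × {κ, λ, μ} = {(x40,κ), (x40,λ), (x40,μ), (x41,κ), (x41,λ), (x41,μ)}
  {x40, x41, x42} × {κ, λ} = {(x40,κ), (x40,λ), (x41,κ), (x41,λ), (x42,κ), (x42,λ)}
  {x41, x42} × {κ, λ, μ} = {(x41,κ), (x41,λ), (x41,μ), (x42,κ), (x42,λ), (x42,μ)}
  {x40, x41, x42} × {κ, λ, μ} = {(x40,κ), (x40,λ), (x40,μ), (x41,κ), (x41,λ), (x41,μ), (x42,κ), (x42,λ), (x42,μ)}
These 17 distinct sets form the basis B.
Close under arbitrary unions to get τ_{X×Y}; counting gives |τ_{X×Y}| = 50.


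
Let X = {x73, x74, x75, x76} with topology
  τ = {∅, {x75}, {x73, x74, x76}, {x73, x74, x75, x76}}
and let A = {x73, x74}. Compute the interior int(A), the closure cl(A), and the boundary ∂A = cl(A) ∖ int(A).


int(A) = ∅, cl(A) = {x73, x74, x76}, ∂A = {x73, x74, x76}.

Closed sets in (X, τ) are complements of opens:
  closed(X, τ) = {∅, {x75}, {x73, x74, x76}, {x73, x74, x75, x76}}.
int(A) = ⋃ {U ∈ τ : U ⊆ A}. Opens contained in A: ∅.
Taking the union of these: int(A) = ∅.
cl(A) = ⋂ {C closed : A ⊆ C}. Closed sets containing A: {x73, x74, x76}, {x73, x74, x75, x76}.
Intersecting these: cl(A) = {x73, x74, x76}.
∂A = cl(A) ∖ int(A) = {x73, x74, x76} ∖ ∅ = {x73, x74, x76}.


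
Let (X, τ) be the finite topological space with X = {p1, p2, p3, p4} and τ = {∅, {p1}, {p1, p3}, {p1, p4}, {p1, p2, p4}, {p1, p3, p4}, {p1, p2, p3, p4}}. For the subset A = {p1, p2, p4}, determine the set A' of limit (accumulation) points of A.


A' = {p2, p3, p4}

For each x ∈ X, list the open sets U ∈ τ with x ∈ U, then check whether U ∩ (A ∖ {x}) ≠ ∅ for every such U.
  x = p1: open {p1} ∋ x has {p1} ∩ (A ∖ {p1}) = ∅, so x is NOT a limit point.
  x = p2: opens ∋ x are {p1, p2, p4}, {p1, p2, p3, p4}; each meets A ∖ {p2}, so x IS a limit point.
  x = p3: opens ∋ x are {p1, p3}, {p1, p3, p4}, {p1, p2, p3, p4}; each meets A ∖ {p3}, so x IS a limit point.
  x = p4: opens ∋ x are {p1, p4}, {p1, p2, p4}, {p1, p3, p4}, {p1, p2, p3, p4}; each meets A ∖ {p4}, so x IS a limit point.
Collecting: A' = {p2, p3, p4}.


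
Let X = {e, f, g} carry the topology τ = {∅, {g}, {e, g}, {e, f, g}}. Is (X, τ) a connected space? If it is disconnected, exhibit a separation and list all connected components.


(X, τ) is connected.

Find clopen sets (U ∈ τ with X ∖ U ∈ τ):
  U = ∅, X ∖ U = {e, f, g} — both open, so U is clopen.
  U = {e, f, g}, X ∖ U = ∅ — both open, so U is clopen.
Only trivial clopens (∅ and X) exist, so (X, τ) is connected.
Compute connected components by grouping points that agree on all clopens:
  component: {e, f, g}


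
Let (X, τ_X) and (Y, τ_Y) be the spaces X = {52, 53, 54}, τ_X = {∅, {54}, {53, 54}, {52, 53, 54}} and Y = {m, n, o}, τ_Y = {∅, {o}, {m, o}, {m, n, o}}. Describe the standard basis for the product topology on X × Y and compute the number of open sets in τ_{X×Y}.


Basis B = {∅ × ∅, {54} × {o}, {53, 54} × {o}, {54} × {m, o}, {52, 53, 54} × {o}, {54} × {m, n, o}, {53, 54} × {m, o}, {52, 53, 54} × {m, o}, {53, 54} × {m, n, o}, {52, 53, 54} × {m, n, o}}; |τ_{X×Y}| = 20.

Enumerate products U × V with U ∈ τ_X, V ∈ τ_Y (deduplicated):
  ∅ × ∅ = {} (∅)
  {54} × {o} = {(54,o)}
  {53, 54} × {o} = {(53,o), (54,o)}
  {54} × {m, o} = {(54,m), (54,o)}
  {52, 53, 54} × {o} = {(52,o), (53,o), (54,o)}
  {54} × {m, n, o} = {(54,m), (54,n), (54,o)}
  {53, 54} × {m, o} = {(53,m), (53,o), (54,m), (54,o)}
  {52, 53, 54} × {m, o} = {(52,m), (52,o), (53,m), (53,o), (54,m), (54,o)}
  {53, 54} × {m, n, o} = {(53,m), (53,n), (53,o), (54,m), (54,n), (54,o)}
  {52, 53, 54} × {m, n, o} = {(52,m), (52,n), (52,o), (53,m), (53,n), (53,o), (54,m), (54,n), (54,o)}
These 10 distinct sets form the basis B.
Close under arbitrary unions to get τ_{X×Y}; counting gives |τ_{X×Y}| = 20.


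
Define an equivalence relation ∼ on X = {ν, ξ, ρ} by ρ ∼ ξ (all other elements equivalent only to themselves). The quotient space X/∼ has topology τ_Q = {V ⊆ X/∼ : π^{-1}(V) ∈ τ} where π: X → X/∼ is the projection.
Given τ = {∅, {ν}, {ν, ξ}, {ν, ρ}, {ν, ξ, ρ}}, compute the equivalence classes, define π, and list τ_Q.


X/∼ = {[ν], [ξ=ρ]}; |τ_Q| = 3.

Equivalence classes: [ν], [ξ=ρ].
Quotient map π: X → X/∼ sends ν ↦ [ν], ξ ↦ [ξ=ρ], ρ ↦ [ξ=ρ].
For each subset V ⊆ X/∼, compute π^{-1}(V) ⊆ X and check whether π^{-1}(V) ∈ τ. V is open in τ_Q iff π^{-1}(V) ∈ τ.
  V = {}: π^{-1}(V) = ∅ ∈ τ ✓.
  V = {[ν]}: π^{-1}(V) = {ν} ∈ τ ✓.
  V = {[ξ=ρ]}: π^{-1}(V) = {ξ, ρ} ∉ τ ✗.
  V = {[ν], [ξ=ρ]}: π^{-1}(V) = {ν, ξ, ρ} ∈ τ ✓.
Open sets in the quotient: τ_Q = {{}, {[ν]}, {[ν], [ξ=ρ]}} (3 elements).


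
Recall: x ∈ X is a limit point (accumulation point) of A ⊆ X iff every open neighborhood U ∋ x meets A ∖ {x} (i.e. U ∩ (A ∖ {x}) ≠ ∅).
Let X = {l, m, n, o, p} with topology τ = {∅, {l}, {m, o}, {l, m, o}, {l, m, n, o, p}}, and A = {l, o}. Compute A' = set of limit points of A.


A' = {m, n, p}

For each x ∈ X, list the open sets U ∈ τ with x ∈ U, then check whether U ∩ (A ∖ {x}) ≠ ∅ for every such U.
  x = l: open {l} ∋ x has {l} ∩ (A ∖ {l}) = ∅, so x is NOT a limit point.
  x = m: opens ∋ x are {m, o}, {l, m, o}, {l, m, n, o, p}; each meets A ∖ {m}, so x IS a limit point.
  x = n: opens ∋ x are {l, m, n, o, p}; each meets A ∖ {n}, so x IS a limit point.
  x = o: open {m, o} ∋ x has {m, o} ∩ (A ∖ {o}) = ∅, so x is NOT a limit point.
  x = p: opens ∋ x are {l, m, n, o, p}; each meets A ∖ {p}, so x IS a limit point.
Collecting: A' = {m, n, p}.


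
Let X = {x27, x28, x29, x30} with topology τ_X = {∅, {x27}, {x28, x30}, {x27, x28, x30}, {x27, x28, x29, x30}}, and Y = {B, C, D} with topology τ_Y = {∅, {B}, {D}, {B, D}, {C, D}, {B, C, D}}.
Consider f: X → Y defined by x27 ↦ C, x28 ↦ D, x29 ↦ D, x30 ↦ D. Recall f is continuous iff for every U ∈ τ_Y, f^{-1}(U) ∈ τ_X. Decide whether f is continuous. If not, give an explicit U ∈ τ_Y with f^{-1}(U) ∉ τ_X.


f is NOT continuous.

Compute f^{-1}(U) for each U ∈ τ_Y:
  U = ∅: f^{-1}(U) = ∅ ∈ τ_X ✓.
  U = {B}: f^{-1}(U) = ∅ ∈ τ_X ✓.
  U = {D}: f^{-1}(U) = {x28, x29, x30} ∉ τ_X ✗.
  U = {B, D}: f^{-1}(U) = {x28, x29, x30} ∉ τ_X ✗.
  U = {C, D}: f^{-1}(U) = {x27, x28, x29, x30} ∈ τ_X ✓.
  U = {B, C, D}: f^{-1}(U) = {x27, x28, x29, x30} ∈ τ_X ✓.
Found U = {D} with f^{-1}(U) = {x28, x29, x30} not in τ_X. Therefore f is NOT continuous.


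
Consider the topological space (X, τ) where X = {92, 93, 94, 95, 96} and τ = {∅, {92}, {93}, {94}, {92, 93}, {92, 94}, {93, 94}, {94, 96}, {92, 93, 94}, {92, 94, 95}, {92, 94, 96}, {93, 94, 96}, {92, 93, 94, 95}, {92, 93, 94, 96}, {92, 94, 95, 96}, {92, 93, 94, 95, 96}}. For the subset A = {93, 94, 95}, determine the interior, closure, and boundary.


int(A) = {93, 94}, cl(A) = {93, 94, 95, 96}, ∂A = {95, 96}.

Closed sets in (X, τ) are complements of opens:
  closed(X, τ) = {∅, {93}, {95}, {96}, {92, 95}, {93, 95}, {93, 96}, {95, 96}, {92, 93, 95}, {92, 95, 96}, {93, 95, 96}, {94, 95, 96}, {92, 93, 95, 96}, {92, 94, 95, 96}, {93, 94, 95, 96}, {92, 93, 94, 95, 96}}.
int(A) = ⋃ {U ∈ τ : U ⊆ A}. Opens contained in A: ∅, {93}, {94}, {93, 94}.
Taking the union of these: int(A) = {93, 94}.
cl(A) = ⋂ {C closed : A ⊆ C}. Closed sets containing A: {93, 94, 95, 96}, {92, 93, 94, 95, 96}.
Intersecting these: cl(A) = {93, 94, 95, 96}.
∂A = cl(A) ∖ int(A) = {93, 94, 95, 96} ∖ {93, 94} = {95, 96}.


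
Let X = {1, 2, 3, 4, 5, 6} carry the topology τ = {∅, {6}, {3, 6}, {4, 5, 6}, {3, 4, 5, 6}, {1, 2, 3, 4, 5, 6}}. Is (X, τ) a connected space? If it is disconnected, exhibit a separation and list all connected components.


(X, τ) is connected.

Find clopen sets (U ∈ τ with X ∖ U ∈ τ):
  U = ∅, X ∖ U = {1, 2, 3, 4, 5, 6} — both open, so U is clopen.
  U = {1, 2, 3, 4, 5, 6}, X ∖ U = ∅ — both open, so U is clopen.
Only trivial clopens (∅ and X) exist, so (X, τ) is connected.
Compute connected components by grouping points that agree on all clopens:
  component: {1, 2, 3, 4, 5, 6}
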